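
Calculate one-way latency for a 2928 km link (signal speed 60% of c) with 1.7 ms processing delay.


Speed = 0.6 * 3e5 km/s = 180000 km/s
Propagation delay = 2928 / 180000 = 0.0163 s = 16.2667 ms
Processing delay = 1.7 ms
Total one-way latency = 17.9667 ms


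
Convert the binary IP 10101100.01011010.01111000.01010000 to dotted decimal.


10101100 = 172
01011010 = 90
01111000 = 120
01010000 = 80
IP: 172.90.120.80


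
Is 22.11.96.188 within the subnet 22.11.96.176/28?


Subnet network: 22.11.96.176
Test IP AND mask: 22.11.96.176
Yes, 22.11.96.188 is in 22.11.96.176/28


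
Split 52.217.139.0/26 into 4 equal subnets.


New prefix = 26 + 2 = 28
Each subnet has 16 addresses
  52.217.139.0/28
  52.217.139.16/28
  52.217.139.32/28
  52.217.139.48/28
Subnets: 52.217.139.0/28, 52.217.139.16/28, 52.217.139.32/28, 52.217.139.48/28


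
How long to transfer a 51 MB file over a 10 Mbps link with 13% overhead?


Effective throughput = 10 * (1 - 13/100) = 8.7 Mbps
File size in Mb = 51 * 8 = 408 Mb
Time = 408 / 8.7
Time = 46.8966 seconds


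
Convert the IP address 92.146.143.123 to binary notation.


92 = 01011100
146 = 10010010
143 = 10001111
123 = 01111011
Binary: 01011100.10010010.10001111.01111011


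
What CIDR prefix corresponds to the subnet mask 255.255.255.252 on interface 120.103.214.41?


Binary: 11111111.11111111.11111111.11111100
Count leading 1s
Prefix: /30


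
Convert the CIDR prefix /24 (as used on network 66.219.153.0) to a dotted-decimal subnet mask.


/24 means 24 network bits, 8 host bits
Binary: 11111111111111111111111100000000
Mask: 255.255.255.0


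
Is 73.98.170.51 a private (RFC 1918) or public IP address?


RFC 1918 private ranges:
  10.0.0.0/8 (10.0.0.0 - 10.255.255.255)
  172.16.0.0/12 (172.16.0.0 - 172.31.255.255)
  192.168.0.0/16 (192.168.0.0 - 192.168.255.255)
Public (not in any RFC 1918 range)


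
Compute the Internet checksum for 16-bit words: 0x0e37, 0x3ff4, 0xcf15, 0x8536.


Sum all words (with carry folding):
+ 0x0e37 = 0x0e37
+ 0x3ff4 = 0x4e2b
+ 0xcf15 = 0x1d41
+ 0x8536 = 0xa277
One's complement: ~0xa277
Checksum = 0x5d88


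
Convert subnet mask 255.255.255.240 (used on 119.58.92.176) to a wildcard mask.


Subnet mask: 255.255.255.240
Wildcard = 255.255.255.255 - subnet mask
255 - 255 = 0
255 - 255 = 0
255 - 255 = 0
255 - 240 = 15
Wildcard: 0.0.0.15


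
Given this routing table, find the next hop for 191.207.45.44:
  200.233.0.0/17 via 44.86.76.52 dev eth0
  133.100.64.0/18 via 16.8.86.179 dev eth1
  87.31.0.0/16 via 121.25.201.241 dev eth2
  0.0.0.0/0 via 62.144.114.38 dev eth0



Longest prefix match for 191.207.45.44:
  /17 200.233.0.0: no
  /18 133.100.64.0: no
  /16 87.31.0.0: no
  /0 0.0.0.0: MATCH
Selected: next-hop 62.144.114.38 via eth0 (matched /0)


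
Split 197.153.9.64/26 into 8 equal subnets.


New prefix = 26 + 3 = 29
Each subnet has 8 addresses
  197.153.9.64/29
  197.153.9.72/29
  197.153.9.80/29
  197.153.9.88/29
  197.153.9.96/29
  197.153.9.104/29
  197.153.9.112/29
  197.153.9.120/29
Subnets: 197.153.9.64/29, 197.153.9.72/29, 197.153.9.80/29, 197.153.9.88/29, 197.153.9.96/29, 197.153.9.104/29, 197.153.9.112/29, 197.153.9.120/29


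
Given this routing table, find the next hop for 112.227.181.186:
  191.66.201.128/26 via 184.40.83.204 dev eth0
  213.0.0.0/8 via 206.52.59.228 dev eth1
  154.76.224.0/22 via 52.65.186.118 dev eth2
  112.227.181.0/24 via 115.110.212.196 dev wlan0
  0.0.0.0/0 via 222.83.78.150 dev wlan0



Longest prefix match for 112.227.181.186:
  /26 191.66.201.128: no
  /8 213.0.0.0: no
  /22 154.76.224.0: no
  /24 112.227.181.0: MATCH
  /0 0.0.0.0: MATCH
Selected: next-hop 115.110.212.196 via wlan0 (matched /24)


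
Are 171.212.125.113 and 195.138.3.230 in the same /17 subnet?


Mask: 255.255.128.0
171.212.125.113 AND mask = 171.212.0.0
195.138.3.230 AND mask = 195.138.0.0
No, different subnets (171.212.0.0 vs 195.138.0.0)


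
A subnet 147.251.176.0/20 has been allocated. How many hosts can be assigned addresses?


Host bits = 32 - 20 = 12
Total addresses = 2^12 = 4096
Usable = total - 2 (network and broadcast)
Usable hosts: 4094


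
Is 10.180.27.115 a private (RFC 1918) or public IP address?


RFC 1918 private ranges:
  10.0.0.0/8 (10.0.0.0 - 10.255.255.255)
  172.16.0.0/12 (172.16.0.0 - 172.31.255.255)
  192.168.0.0/16 (192.168.0.0 - 192.168.255.255)
Private (in 10.0.0.0/8)


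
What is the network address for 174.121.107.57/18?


IP:   10101110.01111001.01101011.00111001
Mask: 11111111.11111111.11000000.00000000
AND operation:
Net:  10101110.01111001.01000000.00000000
Network: 174.121.64.0/18


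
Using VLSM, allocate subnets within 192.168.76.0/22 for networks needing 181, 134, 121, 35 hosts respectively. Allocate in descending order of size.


181 hosts -> /24 (254 usable): 192.168.76.0/24
134 hosts -> /24 (254 usable): 192.168.77.0/24
121 hosts -> /25 (126 usable): 192.168.78.0/25
35 hosts -> /26 (62 usable): 192.168.78.128/26
Allocation: 192.168.76.0/24 (181 hosts, 254 usable); 192.168.77.0/24 (134 hosts, 254 usable); 192.168.78.0/25 (121 hosts, 126 usable); 192.168.78.128/26 (35 hosts, 62 usable)


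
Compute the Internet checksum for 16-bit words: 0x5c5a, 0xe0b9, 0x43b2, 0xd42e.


Sum all words (with carry folding):
+ 0x5c5a = 0x5c5a
+ 0xe0b9 = 0x3d14
+ 0x43b2 = 0x80c6
+ 0xd42e = 0x54f5
One's complement: ~0x54f5
Checksum = 0xab0a


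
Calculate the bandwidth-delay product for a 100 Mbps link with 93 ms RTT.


BDP = bandwidth * RTT
= 100 Mbps * 93 ms
= 100 * 1e6 * 93 / 1000 bits
= 9300000 bits
= 1162500 bytes
= 1135.2539 KB
BDP = 9300000 bits (1162500 bytes)


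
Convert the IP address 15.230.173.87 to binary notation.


15 = 00001111
230 = 11100110
173 = 10101101
87 = 01010111
Binary: 00001111.11100110.10101101.01010111


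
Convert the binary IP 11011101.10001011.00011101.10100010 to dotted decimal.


11011101 = 221
10001011 = 139
00011101 = 29
10100010 = 162
IP: 221.139.29.162


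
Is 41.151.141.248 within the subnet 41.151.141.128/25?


Subnet network: 41.151.141.128
Test IP AND mask: 41.151.141.128
Yes, 41.151.141.248 is in 41.151.141.128/25


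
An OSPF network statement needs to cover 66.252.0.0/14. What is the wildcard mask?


Subnet mask: 255.252.0.0
Wildcard = 255.255.255.255 - subnet mask
255 - 255 = 0
255 - 252 = 3
255 - 0 = 255
255 - 0 = 255
Wildcard: 0.3.255.255


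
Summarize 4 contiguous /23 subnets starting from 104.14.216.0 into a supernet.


Original prefix: /23
Number of subnets: 4 = 2^2
New prefix = 23 - 2 = 21
Supernet: 104.14.216.0/21


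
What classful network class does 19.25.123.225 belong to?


First octet: 19
Binary: 00010011
0xxxxxxx -> Class A (1-126)
Class A, default mask 255.0.0.0 (/8)


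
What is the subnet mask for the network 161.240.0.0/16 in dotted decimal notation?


/16 means 16 network bits, 16 host bits
Binary: 11111111111111110000000000000000
Mask: 255.255.0.0


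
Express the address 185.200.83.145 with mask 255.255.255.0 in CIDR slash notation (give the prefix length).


Binary: 11111111.11111111.11111111.00000000
Count leading 1s
Prefix: /24


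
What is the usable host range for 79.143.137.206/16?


Network: 79.143.0.0
Broadcast: 79.143.255.255
First usable = network + 1
Last usable = broadcast - 1
Range: 79.143.0.1 to 79.143.255.254


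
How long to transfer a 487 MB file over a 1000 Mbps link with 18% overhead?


Effective throughput = 1000 * (1 - 18/100) = 820.0 Mbps
File size in Mb = 487 * 8 = 3896 Mb
Time = 3896 / 820.0
Time = 4.7512 seconds


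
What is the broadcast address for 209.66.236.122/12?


Network: 209.64.0.0/12
Host bits = 20
Set all host bits to 1:
Broadcast: 209.79.255.255


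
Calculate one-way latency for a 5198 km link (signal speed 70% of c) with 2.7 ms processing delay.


Speed = 0.7 * 3e5 km/s = 210000 km/s
Propagation delay = 5198 / 210000 = 0.0248 s = 24.7524 ms
Processing delay = 2.7 ms
Total one-way latency = 27.4524 ms


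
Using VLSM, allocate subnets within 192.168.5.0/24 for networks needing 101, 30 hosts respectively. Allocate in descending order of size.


101 hosts -> /25 (126 usable): 192.168.5.0/25
30 hosts -> /27 (30 usable): 192.168.5.128/27
Allocation: 192.168.5.0/25 (101 hosts, 126 usable); 192.168.5.128/27 (30 hosts, 30 usable)


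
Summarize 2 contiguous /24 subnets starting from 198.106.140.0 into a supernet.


Original prefix: /24
Number of subnets: 2 = 2^1
New prefix = 24 - 1 = 23
Supernet: 198.106.140.0/23


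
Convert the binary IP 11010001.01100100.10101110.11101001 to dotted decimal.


11010001 = 209
01100100 = 100
10101110 = 174
11101001 = 233
IP: 209.100.174.233


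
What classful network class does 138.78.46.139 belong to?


First octet: 138
Binary: 10001010
10xxxxxx -> Class B (128-191)
Class B, default mask 255.255.0.0 (/16)


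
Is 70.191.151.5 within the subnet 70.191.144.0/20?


Subnet network: 70.191.144.0
Test IP AND mask: 70.191.144.0
Yes, 70.191.151.5 is in 70.191.144.0/20


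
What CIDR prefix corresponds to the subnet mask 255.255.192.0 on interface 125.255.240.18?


Binary: 11111111.11111111.11000000.00000000
Count leading 1s
Prefix: /18


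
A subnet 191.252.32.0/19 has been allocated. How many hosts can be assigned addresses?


Host bits = 32 - 19 = 13
Total addresses = 2^13 = 8192
Usable = total - 2 (network and broadcast)
Usable hosts: 8190


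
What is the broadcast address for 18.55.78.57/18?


Network: 18.55.64.0/18
Host bits = 14
Set all host bits to 1:
Broadcast: 18.55.127.255


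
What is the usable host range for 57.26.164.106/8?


Network: 57.0.0.0
Broadcast: 57.255.255.255
First usable = network + 1
Last usable = broadcast - 1
Range: 57.0.0.1 to 57.255.255.254


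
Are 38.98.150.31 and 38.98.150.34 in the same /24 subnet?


Mask: 255.255.255.0
38.98.150.31 AND mask = 38.98.150.0
38.98.150.34 AND mask = 38.98.150.0
Yes, same subnet (38.98.150.0)


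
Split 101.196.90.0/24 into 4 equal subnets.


New prefix = 24 + 2 = 26
Each subnet has 64 addresses
  101.196.90.0/26
  101.196.90.64/26
  101.196.90.128/26
  101.196.90.192/26
Subnets: 101.196.90.0/26, 101.196.90.64/26, 101.196.90.128/26, 101.196.90.192/26


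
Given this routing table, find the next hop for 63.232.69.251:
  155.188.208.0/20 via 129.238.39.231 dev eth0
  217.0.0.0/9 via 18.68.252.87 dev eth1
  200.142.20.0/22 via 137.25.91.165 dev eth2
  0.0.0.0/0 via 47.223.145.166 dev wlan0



Longest prefix match for 63.232.69.251:
  /20 155.188.208.0: no
  /9 217.0.0.0: no
  /22 200.142.20.0: no
  /0 0.0.0.0: MATCH
Selected: next-hop 47.223.145.166 via wlan0 (matched /0)


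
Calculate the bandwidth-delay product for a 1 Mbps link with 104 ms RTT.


BDP = bandwidth * RTT
= 1 Mbps * 104 ms
= 1 * 1e6 * 104 / 1000 bits
= 104000 bits
= 13000 bytes
= 12.6953 KB
BDP = 104000 bits (13000 bytes)


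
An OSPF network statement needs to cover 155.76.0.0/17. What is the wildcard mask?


Subnet mask: 255.255.128.0
Wildcard = 255.255.255.255 - subnet mask
255 - 255 = 0
255 - 255 = 0
255 - 128 = 127
255 - 0 = 255
Wildcard: 0.0.127.255


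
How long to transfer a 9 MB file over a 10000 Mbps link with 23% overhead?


Effective throughput = 10000 * (1 - 23/100) = 7700 Mbps
File size in Mb = 9 * 8 = 72 Mb
Time = 72 / 7700
Time = 0.0094 seconds


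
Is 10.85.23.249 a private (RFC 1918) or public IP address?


RFC 1918 private ranges:
  10.0.0.0/8 (10.0.0.0 - 10.255.255.255)
  172.16.0.0/12 (172.16.0.0 - 172.31.255.255)
  192.168.0.0/16 (192.168.0.0 - 192.168.255.255)
Private (in 10.0.0.0/8)


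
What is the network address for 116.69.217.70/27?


IP:   01110100.01000101.11011001.01000110
Mask: 11111111.11111111.11111111.11100000
AND operation:
Net:  01110100.01000101.11011001.01000000
Network: 116.69.217.64/27


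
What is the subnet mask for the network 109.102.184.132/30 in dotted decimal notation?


/30 means 30 network bits, 2 host bits
Binary: 11111111111111111111111111111100
Mask: 255.255.255.252


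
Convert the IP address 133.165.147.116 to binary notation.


133 = 10000101
165 = 10100101
147 = 10010011
116 = 01110100
Binary: 10000101.10100101.10010011.01110100


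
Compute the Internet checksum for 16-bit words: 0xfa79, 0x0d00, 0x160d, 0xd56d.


Sum all words (with carry folding):
+ 0xfa79 = 0xfa79
+ 0x0d00 = 0x077a
+ 0x160d = 0x1d87
+ 0xd56d = 0xf2f4
One's complement: ~0xf2f4
Checksum = 0x0d0b


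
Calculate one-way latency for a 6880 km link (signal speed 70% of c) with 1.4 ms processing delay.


Speed = 0.7 * 3e5 km/s = 210000 km/s
Propagation delay = 6880 / 210000 = 0.0328 s = 32.7619 ms
Processing delay = 1.4 ms
Total one-way latency = 34.1619 ms


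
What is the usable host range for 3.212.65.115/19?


Network: 3.212.64.0
Broadcast: 3.212.95.255
First usable = network + 1
Last usable = broadcast - 1
Range: 3.212.64.1 to 3.212.95.254


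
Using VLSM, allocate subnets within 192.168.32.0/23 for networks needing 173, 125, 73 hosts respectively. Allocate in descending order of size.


173 hosts -> /24 (254 usable): 192.168.32.0/24
125 hosts -> /25 (126 usable): 192.168.33.0/25
73 hosts -> /25 (126 usable): 192.168.33.128/25
Allocation: 192.168.32.0/24 (173 hosts, 254 usable); 192.168.33.0/25 (125 hosts, 126 usable); 192.168.33.128/25 (73 hosts, 126 usable)


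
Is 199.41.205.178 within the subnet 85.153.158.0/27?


Subnet network: 85.153.158.0
Test IP AND mask: 199.41.205.160
No, 199.41.205.178 is not in 85.153.158.0/27


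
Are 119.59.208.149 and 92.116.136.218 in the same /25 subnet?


Mask: 255.255.255.128
119.59.208.149 AND mask = 119.59.208.128
92.116.136.218 AND mask = 92.116.136.128
No, different subnets (119.59.208.128 vs 92.116.136.128)


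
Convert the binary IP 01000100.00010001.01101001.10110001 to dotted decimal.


01000100 = 68
00010001 = 17
01101001 = 105
10110001 = 177
IP: 68.17.105.177


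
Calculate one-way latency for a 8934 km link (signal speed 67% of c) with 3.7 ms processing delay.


Speed = 0.67 * 3e5 km/s = 201000 km/s
Propagation delay = 8934 / 201000 = 0.0444 s = 44.4478 ms
Processing delay = 3.7 ms
Total one-way latency = 48.1478 ms


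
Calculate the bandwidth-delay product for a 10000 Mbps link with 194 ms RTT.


BDP = bandwidth * RTT
= 10000 Mbps * 194 ms
= 10000 * 1e6 * 194 / 1000 bits
= 1940000000 bits
= 242500000 bytes
= 236816.4062 KB
BDP = 1940000000 bits (242500000 bytes)


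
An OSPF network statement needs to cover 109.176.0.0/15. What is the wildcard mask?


Subnet mask: 255.254.0.0
Wildcard = 255.255.255.255 - subnet mask
255 - 255 = 0
255 - 254 = 1
255 - 0 = 255
255 - 0 = 255
Wildcard: 0.1.255.255


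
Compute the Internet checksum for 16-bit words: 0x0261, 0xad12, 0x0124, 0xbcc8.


Sum all words (with carry folding):
+ 0x0261 = 0x0261
+ 0xad12 = 0xaf73
+ 0x0124 = 0xb097
+ 0xbcc8 = 0x6d60
One's complement: ~0x6d60
Checksum = 0x929f


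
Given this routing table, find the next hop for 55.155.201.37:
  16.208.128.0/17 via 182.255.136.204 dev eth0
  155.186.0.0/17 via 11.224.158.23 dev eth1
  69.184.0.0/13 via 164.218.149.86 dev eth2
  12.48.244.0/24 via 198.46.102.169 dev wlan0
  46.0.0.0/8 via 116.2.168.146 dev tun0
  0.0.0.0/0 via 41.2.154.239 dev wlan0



Longest prefix match for 55.155.201.37:
  /17 16.208.128.0: no
  /17 155.186.0.0: no
  /13 69.184.0.0: no
  /24 12.48.244.0: no
  /8 46.0.0.0: no
  /0 0.0.0.0: MATCH
Selected: next-hop 41.2.154.239 via wlan0 (matched /0)


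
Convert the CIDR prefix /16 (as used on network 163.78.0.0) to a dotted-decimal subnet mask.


/16 means 16 network bits, 16 host bits
Binary: 11111111111111110000000000000000
Mask: 255.255.0.0


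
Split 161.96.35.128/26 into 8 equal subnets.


New prefix = 26 + 3 = 29
Each subnet has 8 addresses
  161.96.35.128/29
  161.96.35.136/29
  161.96.35.144/29
  161.96.35.152/29
  161.96.35.160/29
  161.96.35.168/29
  161.96.35.176/29
  161.96.35.184/29
Subnets: 161.96.35.128/29, 161.96.35.136/29, 161.96.35.144/29, 161.96.35.152/29, 161.96.35.160/29, 161.96.35.168/29, 161.96.35.176/29, 161.96.35.184/29


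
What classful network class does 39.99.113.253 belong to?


First octet: 39
Binary: 00100111
0xxxxxxx -> Class A (1-126)
Class A, default mask 255.0.0.0 (/8)


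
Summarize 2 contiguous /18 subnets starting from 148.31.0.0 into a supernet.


Original prefix: /18
Number of subnets: 2 = 2^1
New prefix = 18 - 1 = 17
Supernet: 148.31.0.0/17


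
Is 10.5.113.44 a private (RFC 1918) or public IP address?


RFC 1918 private ranges:
  10.0.0.0/8 (10.0.0.0 - 10.255.255.255)
  172.16.0.0/12 (172.16.0.0 - 172.31.255.255)
  192.168.0.0/16 (192.168.0.0 - 192.168.255.255)
Private (in 10.0.0.0/8)


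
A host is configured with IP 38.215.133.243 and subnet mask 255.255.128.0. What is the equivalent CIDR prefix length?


Binary: 11111111.11111111.10000000.00000000
Count leading 1s
Prefix: /17


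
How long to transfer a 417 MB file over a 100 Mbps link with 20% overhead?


Effective throughput = 100 * (1 - 20/100) = 80 Mbps
File size in Mb = 417 * 8 = 3336 Mb
Time = 3336 / 80
Time = 41.7 seconds


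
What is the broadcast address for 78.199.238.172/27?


Network: 78.199.238.160/27
Host bits = 5
Set all host bits to 1:
Broadcast: 78.199.238.191


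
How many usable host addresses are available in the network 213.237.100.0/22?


Host bits = 32 - 22 = 10
Total addresses = 2^10 = 1024
Usable = total - 2 (network and broadcast)
Usable hosts: 1022


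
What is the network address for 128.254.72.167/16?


IP:   10000000.11111110.01001000.10100111
Mask: 11111111.11111111.00000000.00000000
AND operation:
Net:  10000000.11111110.00000000.00000000
Network: 128.254.0.0/16


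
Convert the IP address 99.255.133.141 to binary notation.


99 = 01100011
255 = 11111111
133 = 10000101
141 = 10001101
Binary: 01100011.11111111.10000101.10001101


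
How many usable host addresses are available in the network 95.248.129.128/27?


Host bits = 32 - 27 = 5
Total addresses = 2^5 = 32
Usable = total - 2 (network and broadcast)
Usable hosts: 30


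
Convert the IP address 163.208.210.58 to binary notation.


163 = 10100011
208 = 11010000
210 = 11010010
58 = 00111010
Binary: 10100011.11010000.11010010.00111010


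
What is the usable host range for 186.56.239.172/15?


Network: 186.56.0.0
Broadcast: 186.57.255.255
First usable = network + 1
Last usable = broadcast - 1
Range: 186.56.0.1 to 186.57.255.254


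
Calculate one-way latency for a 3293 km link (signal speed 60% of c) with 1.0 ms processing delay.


Speed = 0.6 * 3e5 km/s = 180000 km/s
Propagation delay = 3293 / 180000 = 0.0183 s = 18.2944 ms
Processing delay = 1.0 ms
Total one-way latency = 19.2944 ms


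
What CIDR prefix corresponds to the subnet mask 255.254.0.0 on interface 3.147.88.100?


Binary: 11111111.11111110.00000000.00000000
Count leading 1s
Prefix: /15


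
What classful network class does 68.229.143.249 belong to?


First octet: 68
Binary: 01000100
0xxxxxxx -> Class A (1-126)
Class A, default mask 255.0.0.0 (/8)


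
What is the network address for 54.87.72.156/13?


IP:   00110110.01010111.01001000.10011100
Mask: 11111111.11111000.00000000.00000000
AND operation:
Net:  00110110.01010000.00000000.00000000
Network: 54.80.0.0/13


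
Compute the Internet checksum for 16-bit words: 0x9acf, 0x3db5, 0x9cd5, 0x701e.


Sum all words (with carry folding):
+ 0x9acf = 0x9acf
+ 0x3db5 = 0xd884
+ 0x9cd5 = 0x755a
+ 0x701e = 0xe578
One's complement: ~0xe578
Checksum = 0x1a87


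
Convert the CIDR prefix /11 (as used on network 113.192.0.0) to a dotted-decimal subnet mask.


/11 means 11 network bits, 21 host bits
Binary: 11111111111000000000000000000000
Mask: 255.224.0.0


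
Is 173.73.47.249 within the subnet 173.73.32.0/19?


Subnet network: 173.73.32.0
Test IP AND mask: 173.73.32.0
Yes, 173.73.47.249 is in 173.73.32.0/19


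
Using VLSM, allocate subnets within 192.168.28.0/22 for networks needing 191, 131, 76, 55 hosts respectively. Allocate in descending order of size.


191 hosts -> /24 (254 usable): 192.168.28.0/24
131 hosts -> /24 (254 usable): 192.168.29.0/24
76 hosts -> /25 (126 usable): 192.168.30.0/25
55 hosts -> /26 (62 usable): 192.168.30.128/26
Allocation: 192.168.28.0/24 (191 hosts, 254 usable); 192.168.29.0/24 (131 hosts, 254 usable); 192.168.30.0/25 (76 hosts, 126 usable); 192.168.30.128/26 (55 hosts, 62 usable)


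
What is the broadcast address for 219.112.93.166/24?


Network: 219.112.93.0/24
Host bits = 8
Set all host bits to 1:
Broadcast: 219.112.93.255


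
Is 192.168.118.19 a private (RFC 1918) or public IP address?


RFC 1918 private ranges:
  10.0.0.0/8 (10.0.0.0 - 10.255.255.255)
  172.16.0.0/12 (172.16.0.0 - 172.31.255.255)
  192.168.0.0/16 (192.168.0.0 - 192.168.255.255)
Private (in 192.168.0.0/16)


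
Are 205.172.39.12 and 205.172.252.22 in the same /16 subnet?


Mask: 255.255.0.0
205.172.39.12 AND mask = 205.172.0.0
205.172.252.22 AND mask = 205.172.0.0
Yes, same subnet (205.172.0.0)


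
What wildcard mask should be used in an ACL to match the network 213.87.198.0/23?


Subnet mask: 255.255.254.0
Wildcard = 255.255.255.255 - subnet mask
255 - 255 = 0
255 - 255 = 0
255 - 254 = 1
255 - 0 = 255
Wildcard: 0.0.1.255


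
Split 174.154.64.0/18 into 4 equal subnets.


New prefix = 18 + 2 = 20
Each subnet has 4096 addresses
  174.154.64.0/20
  174.154.80.0/20
  174.154.96.0/20
  174.154.112.0/20
Subnets: 174.154.64.0/20, 174.154.80.0/20, 174.154.96.0/20, 174.154.112.0/20


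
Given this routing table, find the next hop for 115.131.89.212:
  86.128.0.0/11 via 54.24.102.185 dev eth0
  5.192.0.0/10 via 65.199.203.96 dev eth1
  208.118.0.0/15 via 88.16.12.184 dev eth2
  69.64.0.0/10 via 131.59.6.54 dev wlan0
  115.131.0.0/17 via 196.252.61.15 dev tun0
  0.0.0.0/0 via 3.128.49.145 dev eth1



Longest prefix match for 115.131.89.212:
  /11 86.128.0.0: no
  /10 5.192.0.0: no
  /15 208.118.0.0: no
  /10 69.64.0.0: no
  /17 115.131.0.0: MATCH
  /0 0.0.0.0: MATCH
Selected: next-hop 196.252.61.15 via tun0 (matched /17)


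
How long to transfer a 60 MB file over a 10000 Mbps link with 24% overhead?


Effective throughput = 10000 * (1 - 24/100) = 7600 Mbps
File size in Mb = 60 * 8 = 480 Mb
Time = 480 / 7600
Time = 0.0632 seconds


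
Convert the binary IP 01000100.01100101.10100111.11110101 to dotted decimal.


01000100 = 68
01100101 = 101
10100111 = 167
11110101 = 245
IP: 68.101.167.245


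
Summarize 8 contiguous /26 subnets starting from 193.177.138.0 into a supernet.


Original prefix: /26
Number of subnets: 8 = 2^3
New prefix = 26 - 3 = 23
Supernet: 193.177.138.0/23


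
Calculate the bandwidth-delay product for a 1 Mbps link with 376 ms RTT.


BDP = bandwidth * RTT
= 1 Mbps * 376 ms
= 1 * 1e6 * 376 / 1000 bits
= 376000 bits
= 47000 bytes
= 45.8984 KB
BDP = 376000 bits (47000 bytes)


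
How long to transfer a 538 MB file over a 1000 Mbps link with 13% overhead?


Effective throughput = 1000 * (1 - 13/100) = 870 Mbps
File size in Mb = 538 * 8 = 4304 Mb
Time = 4304 / 870
Time = 4.9471 seconds


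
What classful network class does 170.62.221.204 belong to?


First octet: 170
Binary: 10101010
10xxxxxx -> Class B (128-191)
Class B, default mask 255.255.0.0 (/16)


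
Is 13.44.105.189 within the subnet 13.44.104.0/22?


Subnet network: 13.44.104.0
Test IP AND mask: 13.44.104.0
Yes, 13.44.105.189 is in 13.44.104.0/22


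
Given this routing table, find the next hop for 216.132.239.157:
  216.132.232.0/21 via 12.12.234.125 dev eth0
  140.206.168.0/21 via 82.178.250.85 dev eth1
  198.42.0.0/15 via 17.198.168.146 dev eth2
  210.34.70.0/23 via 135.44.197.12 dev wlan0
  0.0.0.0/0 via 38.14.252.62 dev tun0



Longest prefix match for 216.132.239.157:
  /21 216.132.232.0: MATCH
  /21 140.206.168.0: no
  /15 198.42.0.0: no
  /23 210.34.70.0: no
  /0 0.0.0.0: MATCH
Selected: next-hop 12.12.234.125 via eth0 (matched /21)


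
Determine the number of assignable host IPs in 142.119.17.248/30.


Host bits = 32 - 30 = 2
Total addresses = 2^2 = 4
Usable = total - 2 (network and broadcast)
Usable hosts: 2


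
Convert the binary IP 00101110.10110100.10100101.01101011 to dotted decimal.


00101110 = 46
10110100 = 180
10100101 = 165
01101011 = 107
IP: 46.180.165.107


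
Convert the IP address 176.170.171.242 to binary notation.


176 = 10110000
170 = 10101010
171 = 10101011
242 = 11110010
Binary: 10110000.10101010.10101011.11110010


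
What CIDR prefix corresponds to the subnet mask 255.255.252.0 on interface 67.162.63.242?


Binary: 11111111.11111111.11111100.00000000
Count leading 1s
Prefix: /22


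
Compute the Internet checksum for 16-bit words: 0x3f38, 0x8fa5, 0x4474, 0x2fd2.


Sum all words (with carry folding):
+ 0x3f38 = 0x3f38
+ 0x8fa5 = 0xcedd
+ 0x4474 = 0x1352
+ 0x2fd2 = 0x4324
One's complement: ~0x4324
Checksum = 0xbcdb


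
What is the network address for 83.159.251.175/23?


IP:   01010011.10011111.11111011.10101111
Mask: 11111111.11111111.11111110.00000000
AND operation:
Net:  01010011.10011111.11111010.00000000
Network: 83.159.250.0/23


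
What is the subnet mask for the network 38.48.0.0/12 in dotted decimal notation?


/12 means 12 network bits, 20 host bits
Binary: 11111111111100000000000000000000
Mask: 255.240.0.0


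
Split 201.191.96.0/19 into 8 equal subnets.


New prefix = 19 + 3 = 22
Each subnet has 1024 addresses
  201.191.96.0/22
  201.191.100.0/22
  201.191.104.0/22
  201.191.108.0/22
  201.191.112.0/22
  201.191.116.0/22
  201.191.120.0/22
  201.191.124.0/22
Subnets: 201.191.96.0/22, 201.191.100.0/22, 201.191.104.0/22, 201.191.108.0/22, 201.191.112.0/22, 201.191.116.0/22, 201.191.120.0/22, 201.191.124.0/22


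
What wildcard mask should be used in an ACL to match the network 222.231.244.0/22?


Subnet mask: 255.255.252.0
Wildcard = 255.255.255.255 - subnet mask
255 - 255 = 0
255 - 255 = 0
255 - 252 = 3
255 - 0 = 255
Wildcard: 0.0.3.255


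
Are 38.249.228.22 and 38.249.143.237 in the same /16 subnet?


Mask: 255.255.0.0
38.249.228.22 AND mask = 38.249.0.0
38.249.143.237 AND mask = 38.249.0.0
Yes, same subnet (38.249.0.0)


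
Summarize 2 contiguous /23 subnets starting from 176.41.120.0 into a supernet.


Original prefix: /23
Number of subnets: 2 = 2^1
New prefix = 23 - 1 = 22
Supernet: 176.41.120.0/22


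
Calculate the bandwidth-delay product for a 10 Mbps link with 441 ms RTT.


BDP = bandwidth * RTT
= 10 Mbps * 441 ms
= 10 * 1e6 * 441 / 1000 bits
= 4410000 bits
= 551250 bytes
= 538.3301 KB
BDP = 4410000 bits (551250 bytes)


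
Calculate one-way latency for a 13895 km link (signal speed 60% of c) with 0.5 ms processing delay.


Speed = 0.6 * 3e5 km/s = 180000 km/s
Propagation delay = 13895 / 180000 = 0.0772 s = 77.1944 ms
Processing delay = 0.5 ms
Total one-way latency = 77.6944 ms


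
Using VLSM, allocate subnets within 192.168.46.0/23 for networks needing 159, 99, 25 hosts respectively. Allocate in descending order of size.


159 hosts -> /24 (254 usable): 192.168.46.0/24
99 hosts -> /25 (126 usable): 192.168.47.0/25
25 hosts -> /27 (30 usable): 192.168.47.128/27
Allocation: 192.168.46.0/24 (159 hosts, 254 usable); 192.168.47.0/25 (99 hosts, 126 usable); 192.168.47.128/27 (25 hosts, 30 usable)


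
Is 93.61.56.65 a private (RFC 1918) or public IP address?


RFC 1918 private ranges:
  10.0.0.0/8 (10.0.0.0 - 10.255.255.255)
  172.16.0.0/12 (172.16.0.0 - 172.31.255.255)
  192.168.0.0/16 (192.168.0.0 - 192.168.255.255)
Public (not in any RFC 1918 range)


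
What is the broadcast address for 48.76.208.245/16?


Network: 48.76.0.0/16
Host bits = 16
Set all host bits to 1:
Broadcast: 48.76.255.255


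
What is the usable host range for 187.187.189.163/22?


Network: 187.187.188.0
Broadcast: 187.187.191.255
First usable = network + 1
Last usable = broadcast - 1
Range: 187.187.188.1 to 187.187.191.254


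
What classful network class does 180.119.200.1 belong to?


First octet: 180
Binary: 10110100
10xxxxxx -> Class B (128-191)
Class B, default mask 255.255.0.0 (/16)


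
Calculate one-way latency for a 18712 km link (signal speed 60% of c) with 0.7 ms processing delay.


Speed = 0.6 * 3e5 km/s = 180000 km/s
Propagation delay = 18712 / 180000 = 0.104 s = 103.9556 ms
Processing delay = 0.7 ms
Total one-way latency = 104.6556 ms


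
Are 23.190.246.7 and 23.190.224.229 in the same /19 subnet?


Mask: 255.255.224.0
23.190.246.7 AND mask = 23.190.224.0
23.190.224.229 AND mask = 23.190.224.0
Yes, same subnet (23.190.224.0)


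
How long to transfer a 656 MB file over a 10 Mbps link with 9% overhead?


Effective throughput = 10 * (1 - 9/100) = 9.1 Mbps
File size in Mb = 656 * 8 = 5248 Mb
Time = 5248 / 9.1
Time = 576.7033 seconds


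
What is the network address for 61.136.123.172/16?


IP:   00111101.10001000.01111011.10101100
Mask: 11111111.11111111.00000000.00000000
AND operation:
Net:  00111101.10001000.00000000.00000000
Network: 61.136.0.0/16


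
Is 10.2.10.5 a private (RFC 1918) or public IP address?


RFC 1918 private ranges:
  10.0.0.0/8 (10.0.0.0 - 10.255.255.255)
  172.16.0.0/12 (172.16.0.0 - 172.31.255.255)
  192.168.0.0/16 (192.168.0.0 - 192.168.255.255)
Private (in 10.0.0.0/8)


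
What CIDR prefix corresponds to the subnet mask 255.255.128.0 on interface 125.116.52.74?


Binary: 11111111.11111111.10000000.00000000
Count leading 1s
Prefix: /17


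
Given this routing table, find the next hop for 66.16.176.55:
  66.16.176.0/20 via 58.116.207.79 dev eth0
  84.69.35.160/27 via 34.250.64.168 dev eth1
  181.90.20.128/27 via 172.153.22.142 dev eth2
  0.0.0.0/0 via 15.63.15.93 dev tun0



Longest prefix match for 66.16.176.55:
  /20 66.16.176.0: MATCH
  /27 84.69.35.160: no
  /27 181.90.20.128: no
  /0 0.0.0.0: MATCH
Selected: next-hop 58.116.207.79 via eth0 (matched /20)


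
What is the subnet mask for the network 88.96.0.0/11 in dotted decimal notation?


/11 means 11 network bits, 21 host bits
Binary: 11111111111000000000000000000000
Mask: 255.224.0.0


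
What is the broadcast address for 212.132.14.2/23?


Network: 212.132.14.0/23
Host bits = 9
Set all host bits to 1:
Broadcast: 212.132.15.255


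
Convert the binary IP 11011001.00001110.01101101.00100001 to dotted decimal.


11011001 = 217
00001110 = 14
01101101 = 109
00100001 = 33
IP: 217.14.109.33


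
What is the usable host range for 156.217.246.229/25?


Network: 156.217.246.128
Broadcast: 156.217.246.255
First usable = network + 1
Last usable = broadcast - 1
Range: 156.217.246.129 to 156.217.246.254


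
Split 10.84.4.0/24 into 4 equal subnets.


New prefix = 24 + 2 = 26
Each subnet has 64 addresses
  10.84.4.0/26
  10.84.4.64/26
  10.84.4.128/26
  10.84.4.192/26
Subnets: 10.84.4.0/26, 10.84.4.64/26, 10.84.4.128/26, 10.84.4.192/26


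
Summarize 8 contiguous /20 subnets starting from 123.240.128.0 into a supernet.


Original prefix: /20
Number of subnets: 8 = 2^3
New prefix = 20 - 3 = 17
Supernet: 123.240.128.0/17


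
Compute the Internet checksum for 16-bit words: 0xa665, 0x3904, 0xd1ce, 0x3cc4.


Sum all words (with carry folding):
+ 0xa665 = 0xa665
+ 0x3904 = 0xdf69
+ 0xd1ce = 0xb138
+ 0x3cc4 = 0xedfc
One's complement: ~0xedfc
Checksum = 0x1203


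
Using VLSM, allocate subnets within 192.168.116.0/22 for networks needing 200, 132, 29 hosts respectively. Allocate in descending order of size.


200 hosts -> /24 (254 usable): 192.168.116.0/24
132 hosts -> /24 (254 usable): 192.168.117.0/24
29 hosts -> /27 (30 usable): 192.168.118.0/27
Allocation: 192.168.116.0/24 (200 hosts, 254 usable); 192.168.117.0/24 (132 hosts, 254 usable); 192.168.118.0/27 (29 hosts, 30 usable)


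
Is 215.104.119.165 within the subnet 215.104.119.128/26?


Subnet network: 215.104.119.128
Test IP AND mask: 215.104.119.128
Yes, 215.104.119.165 is in 215.104.119.128/26


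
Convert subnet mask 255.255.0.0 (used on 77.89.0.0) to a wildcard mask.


Subnet mask: 255.255.0.0
Wildcard = 255.255.255.255 - subnet mask
255 - 255 = 0
255 - 255 = 0
255 - 0 = 255
255 - 0 = 255
Wildcard: 0.0.255.255


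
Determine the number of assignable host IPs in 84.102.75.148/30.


Host bits = 32 - 30 = 2
Total addresses = 2^2 = 4
Usable = total - 2 (network and broadcast)
Usable hosts: 2


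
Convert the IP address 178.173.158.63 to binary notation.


178 = 10110010
173 = 10101101
158 = 10011110
63 = 00111111
Binary: 10110010.10101101.10011110.00111111


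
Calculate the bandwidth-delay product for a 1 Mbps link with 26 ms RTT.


BDP = bandwidth * RTT
= 1 Mbps * 26 ms
= 1 * 1e6 * 26 / 1000 bits
= 26000 bits
= 3250 bytes
= 3.1738 KB
BDP = 26000 bits (3250 bytes)


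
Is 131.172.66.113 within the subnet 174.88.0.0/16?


Subnet network: 174.88.0.0
Test IP AND mask: 131.172.0.0
No, 131.172.66.113 is not in 174.88.0.0/16


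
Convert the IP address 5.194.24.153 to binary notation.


5 = 00000101
194 = 11000010
24 = 00011000
153 = 10011001
Binary: 00000101.11000010.00011000.10011001


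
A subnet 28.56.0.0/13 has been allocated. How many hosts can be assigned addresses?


Host bits = 32 - 13 = 19
Total addresses = 2^19 = 524288
Usable = total - 2 (network and broadcast)
Usable hosts: 524286


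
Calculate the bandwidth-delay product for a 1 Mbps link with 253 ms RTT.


BDP = bandwidth * RTT
= 1 Mbps * 253 ms
= 1 * 1e6 * 253 / 1000 bits
= 253000 bits
= 31625 bytes
= 30.8838 KB
BDP = 253000 bits (31625 bytes)


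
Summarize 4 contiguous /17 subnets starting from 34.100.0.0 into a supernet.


Original prefix: /17
Number of subnets: 4 = 2^2
New prefix = 17 - 2 = 15
Supernet: 34.100.0.0/15


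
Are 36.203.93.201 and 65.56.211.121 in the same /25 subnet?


Mask: 255.255.255.128
36.203.93.201 AND mask = 36.203.93.128
65.56.211.121 AND mask = 65.56.211.0
No, different subnets (36.203.93.128 vs 65.56.211.0)


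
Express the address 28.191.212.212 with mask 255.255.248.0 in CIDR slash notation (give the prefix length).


Binary: 11111111.11111111.11111000.00000000
Count leading 1s
Prefix: /21


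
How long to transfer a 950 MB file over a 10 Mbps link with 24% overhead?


Effective throughput = 10 * (1 - 24/100) = 7.6 Mbps
File size in Mb = 950 * 8 = 7600 Mb
Time = 7600 / 7.6
Time = 1000 seconds


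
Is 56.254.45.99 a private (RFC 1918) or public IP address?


RFC 1918 private ranges:
  10.0.0.0/8 (10.0.0.0 - 10.255.255.255)
  172.16.0.0/12 (172.16.0.0 - 172.31.255.255)
  192.168.0.0/16 (192.168.0.0 - 192.168.255.255)
Public (not in any RFC 1918 range)


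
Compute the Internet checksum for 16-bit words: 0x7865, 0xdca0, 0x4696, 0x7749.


Sum all words (with carry folding):
+ 0x7865 = 0x7865
+ 0xdca0 = 0x5506
+ 0x4696 = 0x9b9c
+ 0x7749 = 0x12e6
One's complement: ~0x12e6
Checksum = 0xed19


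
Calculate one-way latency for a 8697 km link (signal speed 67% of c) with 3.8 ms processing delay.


Speed = 0.67 * 3e5 km/s = 201000 km/s
Propagation delay = 8697 / 201000 = 0.0433 s = 43.2687 ms
Processing delay = 3.8 ms
Total one-way latency = 47.0687 ms


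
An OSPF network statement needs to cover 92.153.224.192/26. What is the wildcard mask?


Subnet mask: 255.255.255.192
Wildcard = 255.255.255.255 - subnet mask
255 - 255 = 0
255 - 255 = 0
255 - 255 = 0
255 - 192 = 63
Wildcard: 0.0.0.63


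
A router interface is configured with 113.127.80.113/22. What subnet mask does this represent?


/22 means 22 network bits, 10 host bits
Binary: 11111111111111111111110000000000
Mask: 255.255.252.0


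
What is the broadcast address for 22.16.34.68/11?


Network: 22.0.0.0/11
Host bits = 21
Set all host bits to 1:
Broadcast: 22.31.255.255


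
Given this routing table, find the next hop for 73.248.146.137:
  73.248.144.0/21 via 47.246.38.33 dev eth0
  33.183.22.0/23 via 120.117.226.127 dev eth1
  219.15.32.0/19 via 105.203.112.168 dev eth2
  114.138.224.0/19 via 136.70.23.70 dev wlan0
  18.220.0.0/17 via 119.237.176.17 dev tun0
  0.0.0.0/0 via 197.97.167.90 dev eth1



Longest prefix match for 73.248.146.137:
  /21 73.248.144.0: MATCH
  /23 33.183.22.0: no
  /19 219.15.32.0: no
  /19 114.138.224.0: no
  /17 18.220.0.0: no
  /0 0.0.0.0: MATCH
Selected: next-hop 47.246.38.33 via eth0 (matched /21)


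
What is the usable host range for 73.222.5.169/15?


Network: 73.222.0.0
Broadcast: 73.223.255.255
First usable = network + 1
Last usable = broadcast - 1
Range: 73.222.0.1 to 73.223.255.254


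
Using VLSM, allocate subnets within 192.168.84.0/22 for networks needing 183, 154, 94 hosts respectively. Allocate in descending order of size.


183 hosts -> /24 (254 usable): 192.168.84.0/24
154 hosts -> /24 (254 usable): 192.168.85.0/24
94 hosts -> /25 (126 usable): 192.168.86.0/25
Allocation: 192.168.84.0/24 (183 hosts, 254 usable); 192.168.85.0/24 (154 hosts, 254 usable); 192.168.86.0/25 (94 hosts, 126 usable)


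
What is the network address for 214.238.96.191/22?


IP:   11010110.11101110.01100000.10111111
Mask: 11111111.11111111.11111100.00000000
AND operation:
Net:  11010110.11101110.01100000.00000000
Network: 214.238.96.0/22


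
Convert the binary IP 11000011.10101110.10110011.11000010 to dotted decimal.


11000011 = 195
10101110 = 174
10110011 = 179
11000010 = 194
IP: 195.174.179.194


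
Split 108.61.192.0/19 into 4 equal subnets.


New prefix = 19 + 2 = 21
Each subnet has 2048 addresses
  108.61.192.0/21
  108.61.200.0/21
  108.61.208.0/21
  108.61.216.0/21
Subnets: 108.61.192.0/21, 108.61.200.0/21, 108.61.208.0/21, 108.61.216.0/21


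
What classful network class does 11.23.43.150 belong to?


First octet: 11
Binary: 00001011
0xxxxxxx -> Class A (1-126)
Class A, default mask 255.0.0.0 (/8)


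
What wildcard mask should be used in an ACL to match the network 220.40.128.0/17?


Subnet mask: 255.255.128.0
Wildcard = 255.255.255.255 - subnet mask
255 - 255 = 0
255 - 255 = 0
255 - 128 = 127
255 - 0 = 255
Wildcard: 0.0.127.255


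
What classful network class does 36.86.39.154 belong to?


First octet: 36
Binary: 00100100
0xxxxxxx -> Class A (1-126)
Class A, default mask 255.0.0.0 (/8)


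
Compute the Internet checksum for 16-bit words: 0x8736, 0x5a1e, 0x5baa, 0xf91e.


Sum all words (with carry folding):
+ 0x8736 = 0x8736
+ 0x5a1e = 0xe154
+ 0x5baa = 0x3cff
+ 0xf91e = 0x361e
One's complement: ~0x361e
Checksum = 0xc9e1


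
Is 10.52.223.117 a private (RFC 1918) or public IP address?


RFC 1918 private ranges:
  10.0.0.0/8 (10.0.0.0 - 10.255.255.255)
  172.16.0.0/12 (172.16.0.0 - 172.31.255.255)
  192.168.0.0/16 (192.168.0.0 - 192.168.255.255)
Private (in 10.0.0.0/8)


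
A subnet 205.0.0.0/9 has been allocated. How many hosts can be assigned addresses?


Host bits = 32 - 9 = 23
Total addresses = 2^23 = 8388608
Usable = total - 2 (network and broadcast)
Usable hosts: 8388606


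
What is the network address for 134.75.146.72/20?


IP:   10000110.01001011.10010010.01001000
Mask: 11111111.11111111.11110000.00000000
AND operation:
Net:  10000110.01001011.10010000.00000000
Network: 134.75.144.0/20


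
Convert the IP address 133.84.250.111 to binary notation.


133 = 10000101
84 = 01010100
250 = 11111010
111 = 01101111
Binary: 10000101.01010100.11111010.01101111


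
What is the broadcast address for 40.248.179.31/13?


Network: 40.248.0.0/13
Host bits = 19
Set all host bits to 1:
Broadcast: 40.255.255.255


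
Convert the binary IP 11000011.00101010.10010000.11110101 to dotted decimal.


11000011 = 195
00101010 = 42
10010000 = 144
11110101 = 245
IP: 195.42.144.245


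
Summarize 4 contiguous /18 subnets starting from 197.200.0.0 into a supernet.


Original prefix: /18
Number of subnets: 4 = 2^2
New prefix = 18 - 2 = 16
Supernet: 197.200.0.0/16
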